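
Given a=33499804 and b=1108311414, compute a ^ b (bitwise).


33499804 ^ 1108311414 = 1139824618

1139824618


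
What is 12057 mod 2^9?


12057 & 511 = 281

281


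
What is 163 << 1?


0b10100011 << 1 = 0b101000110 = 326

326


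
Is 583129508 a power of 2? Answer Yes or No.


0b100010110000011101100110100100. Multiple bits set => No

No


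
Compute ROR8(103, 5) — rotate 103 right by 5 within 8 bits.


Rotate 0b1100111 right by 5 (8-bit) = 0b111011 = 59

59


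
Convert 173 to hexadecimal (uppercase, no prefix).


173 = AD hex

AD


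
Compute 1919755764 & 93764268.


0b1110010011011010010010111110100 & 0b101100101101011101010101100 = 0b1000010000010100100 = 270500

270500


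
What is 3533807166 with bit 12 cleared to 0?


3533807166 & ~(1 << 12) = 3533803070

3533803070


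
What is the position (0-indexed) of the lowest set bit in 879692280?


0b110100011011110000100111111000. Lowest set bit at position 3

3


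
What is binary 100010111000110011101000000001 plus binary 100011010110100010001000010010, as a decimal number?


100010111000110011101000000001 + 100011010110100010001000010010 = 1000110001111010101110000010011 = 1178426387

1178426387


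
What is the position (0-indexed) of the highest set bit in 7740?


0b1111000111100. Highest set bit at position 12

12


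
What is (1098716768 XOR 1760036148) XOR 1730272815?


Step 1: 1098716768 ^ 1760036148 = 697635668
Step 2: 697635668 ^ 1730272815 = 1320471931

1320471931


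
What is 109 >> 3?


0b1101101 >> 3 = 0b1101 = 13

13


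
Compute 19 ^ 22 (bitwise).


0b10011 ^ 0b10110 = 0b101 = 5

5


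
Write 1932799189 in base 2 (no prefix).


1932799189 = 1110011001101000010110011010101 in binary

1110011001101000010110011010101


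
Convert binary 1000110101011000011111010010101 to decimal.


1000110101011000011111010010101 in decimal = 1185693333

1185693333


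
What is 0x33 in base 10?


33 hex = 51 decimal

51


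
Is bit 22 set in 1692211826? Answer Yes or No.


0b1100100110111010001101001110010, bit 22 = 1. Yes

Yes


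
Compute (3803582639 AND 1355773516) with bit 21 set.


Step 1: 3803582639 & 1355773516 = 1082527756
Step 2: 1082527756 | (1 << 21) = 1082527756 | 2097152 = 1084624908

1084624908


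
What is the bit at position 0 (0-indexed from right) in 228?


0b11100100, position 0 = 0

0


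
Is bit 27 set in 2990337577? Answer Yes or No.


0b10110010001111001110111000101001, bit 27 = 0. No

No


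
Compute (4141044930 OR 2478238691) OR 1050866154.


Step 1: 4141044930 | 2478238691 = 4160225251
Step 2: 4160225251 | 1050866154 = 4294442987

4294442987


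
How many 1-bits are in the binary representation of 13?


0b1101 has 3 set bits

3


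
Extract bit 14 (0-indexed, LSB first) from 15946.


0b11111001001010, position 14 = 0

0


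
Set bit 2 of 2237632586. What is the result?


2237632586 | (1 << 2) = 2237632586 | 4 = 2237632590

2237632590


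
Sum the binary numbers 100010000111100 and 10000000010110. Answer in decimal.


100010000111100 + 10000000010110 = 110010001010010 = 25682

25682


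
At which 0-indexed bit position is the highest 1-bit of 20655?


0b101000010101111. Highest set bit at position 14

14


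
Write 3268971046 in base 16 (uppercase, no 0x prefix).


3268971046 = C2D88A26 hex

C2D88A26


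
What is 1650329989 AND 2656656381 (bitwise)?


0b1100010010111100000100110000101 & 0b10011110010110010101101111111101 = 0b10010110000000100110000101 = 39324037

39324037


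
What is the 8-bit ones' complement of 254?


254 ^ 255 = 1

1


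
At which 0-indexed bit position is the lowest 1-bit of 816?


0b1100110000. Lowest set bit at position 4

4


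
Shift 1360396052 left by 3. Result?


0b1010001000101011111111100010100 << 3 = 0b1010001000101011111111100010100000 = 10883168416

10883168416


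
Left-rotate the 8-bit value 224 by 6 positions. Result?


Rotate 0b11100000 left by 6 (8-bit) = 0b111000 = 56

56


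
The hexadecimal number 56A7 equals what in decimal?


56A7 hex = 22183 decimal

22183


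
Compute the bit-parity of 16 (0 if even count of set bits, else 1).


0b10000 has 1 ones => parity 1

1


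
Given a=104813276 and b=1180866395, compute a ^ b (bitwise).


104813276 ^ 1180866395 = 1079887239

1079887239


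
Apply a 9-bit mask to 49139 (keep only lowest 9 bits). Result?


49139 & 511 = 499

499


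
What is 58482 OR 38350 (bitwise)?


0b1110010001110010 | 0b1001010111001110 = 0b1111010111111110 = 62974

62974


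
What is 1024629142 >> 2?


0b111101000100101001100110010110 >> 2 = 0b1111010001001010011001100101 = 256157285

256157285


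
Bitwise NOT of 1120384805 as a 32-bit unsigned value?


~0b1000010110001111011011100100101 = 0b10111101001110000100100011011010 = 3174582490 (32-bit unsigned)

3174582490


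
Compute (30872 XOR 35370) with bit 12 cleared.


Step 1: 30872 ^ 35370 = 62130
Step 2: 62130 & ~(1 << 12) = 58034

58034


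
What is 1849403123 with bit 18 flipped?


1849403123 ^ (1 << 18) = 1849403123 ^ 262144 = 1849665267

1849665267


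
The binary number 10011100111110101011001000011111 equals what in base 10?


10011100111110101011001000011111 in decimal = 2633675295

2633675295


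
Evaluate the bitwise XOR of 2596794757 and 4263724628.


0b10011010110001111111000110000101 ^ 0b11111110001000110100011001010100 = 0b1100100111001001011011111010001 = 1692710865

1692710865


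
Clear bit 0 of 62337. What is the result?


62337 & ~(1 << 0) = 62336

62336


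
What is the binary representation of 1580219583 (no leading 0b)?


1580219583 = 1011110001100000011110010111111 in binary

1011110001100000011110010111111


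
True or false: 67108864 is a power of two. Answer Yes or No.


0b100000000000000000000000000. Only one bit set => Yes

Yes


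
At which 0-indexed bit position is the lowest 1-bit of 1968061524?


0b1110101010011100011110001010100. Lowest set bit at position 2

2


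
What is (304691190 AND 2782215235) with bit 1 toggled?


Step 1: 304691190 & 2782215235 = 78914
Step 2: 78914 ^ (1 << 1) = 78914 ^ 2 = 78912

78912


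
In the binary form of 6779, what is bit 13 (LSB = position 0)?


0b1101001111011, position 13 = 0

0


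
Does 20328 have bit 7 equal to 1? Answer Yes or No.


0b100111101101000, bit 7 = 0. No

No


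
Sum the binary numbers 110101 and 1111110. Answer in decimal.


110101 + 1111110 = 10110011 = 179

179


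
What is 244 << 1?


0b11110100 << 1 = 0b111101000 = 488

488


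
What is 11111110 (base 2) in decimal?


11111110 in decimal = 254

254


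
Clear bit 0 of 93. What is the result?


93 & ~(1 << 0) = 92

92


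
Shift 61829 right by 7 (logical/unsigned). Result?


0b1111000110000101 >> 7 = 0b111100011 = 483

483


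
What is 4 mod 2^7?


4 & 127 = 4

4


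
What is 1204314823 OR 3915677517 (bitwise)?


0b1000111110010000110001011000111 | 0b11101001011001000111111101001101 = 0b11101111111011000111111111001111 = 4025253839

4025253839


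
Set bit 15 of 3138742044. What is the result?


3138742044 | (1 << 15) = 3138742044 | 32768 = 3138774812

3138774812


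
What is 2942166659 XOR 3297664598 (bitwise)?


0b10101111010111011110011010000011 ^ 0b11000100100011100101111001010110 = 0b1101011110100111011100011010101 = 1809037525

1809037525


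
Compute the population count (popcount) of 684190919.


0b101000110001111110110011000111 has 17 set bits

17


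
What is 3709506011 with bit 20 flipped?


3709506011 ^ (1 << 20) = 3709506011 ^ 1048576 = 3708457435

3708457435


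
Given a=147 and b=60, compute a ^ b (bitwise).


147 ^ 60 = 175

175


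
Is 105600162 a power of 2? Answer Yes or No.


0b110010010110101010010100010. Multiple bits set => No

No


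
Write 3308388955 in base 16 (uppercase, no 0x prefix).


3308388955 = C532025B hex

C532025B


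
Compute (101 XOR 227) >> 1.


Step 1: 101 ^ 227 = 134
Step 2: 134 >> 1 = 67

67


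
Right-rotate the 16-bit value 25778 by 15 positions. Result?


Rotate 0b110010010110010 right by 15 (16-bit) = 0b1100100101100100 = 51556

51556


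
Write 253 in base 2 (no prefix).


253 = 11111101 in binary

11111101


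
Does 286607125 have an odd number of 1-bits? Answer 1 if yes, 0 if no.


0b10001000101010100011100010101 has 12 ones => parity 0

0


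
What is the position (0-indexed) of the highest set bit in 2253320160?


0b10000110010011101110111111100000. Highest set bit at position 31

31


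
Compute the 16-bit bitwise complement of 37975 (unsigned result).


~0b1001010001010111 = 0b110101110101000 = 27560 (16-bit unsigned)

27560


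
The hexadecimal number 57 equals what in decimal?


57 hex = 87 decimal

87


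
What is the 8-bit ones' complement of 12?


12 ^ 255 = 243

243


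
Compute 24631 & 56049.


0b110000000110111 & 0b1101101011110001 = 0b100000000110001 = 16433

16433


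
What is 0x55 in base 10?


55 hex = 85 decimal

85


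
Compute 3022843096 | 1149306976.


0b10110100001011001110110011011000 | 0b1000100100000010000100001100000 = 0b11110100101011011110110011111000 = 4105039096

4105039096


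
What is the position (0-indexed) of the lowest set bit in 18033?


0b100011001110001. Lowest set bit at position 0

0


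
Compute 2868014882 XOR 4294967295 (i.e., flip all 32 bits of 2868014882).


2868014882 ^ 4294967295 = 1426952413

1426952413


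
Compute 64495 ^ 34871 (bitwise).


0b1111101111101111 ^ 0b1000100000110111 = 0b111001111011000 = 29656

29656


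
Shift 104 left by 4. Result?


0b1101000 << 4 = 0b11010000000 = 1664

1664


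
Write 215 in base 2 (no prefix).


215 = 11010111 in binary

11010111


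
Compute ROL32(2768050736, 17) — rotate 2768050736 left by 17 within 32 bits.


Rotate 0b10100100111111010001101000110000 left by 17 (32-bit) = 0b110100011000010100100111111010 = 878791162

878791162


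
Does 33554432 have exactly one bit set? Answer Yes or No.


0b10000000000000000000000000. Only one bit set => Yes

Yes


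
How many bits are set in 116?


0b1110100 has 4 set bits

4


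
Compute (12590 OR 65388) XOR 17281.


Step 1: 12590 | 65388 = 65390
Step 2: 65390 ^ 17281 = 48367

48367


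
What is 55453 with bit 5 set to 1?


55453 | (1 << 5) = 55453 | 32 = 55485

55485


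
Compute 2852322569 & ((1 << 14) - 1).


2852322569 & 16383 = 15625

15625


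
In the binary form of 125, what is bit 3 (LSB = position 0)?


0b1111101, position 3 = 1

1


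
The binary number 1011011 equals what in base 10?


1011011 in decimal = 91

91


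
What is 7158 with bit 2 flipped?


7158 ^ (1 << 2) = 7158 ^ 4 = 7154

7154


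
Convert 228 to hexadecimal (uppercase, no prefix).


228 = E4 hex

E4


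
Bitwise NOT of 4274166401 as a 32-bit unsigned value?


~0b11111110110000101001101010000001 = 0b1001111010110010101111110 = 20800894 (32-bit unsigned)

20800894


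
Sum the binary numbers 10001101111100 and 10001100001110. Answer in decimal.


10001101111100 + 10001100001110 = 100011010001010 = 18058

18058


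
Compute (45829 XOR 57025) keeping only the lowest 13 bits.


Step 1: 45829 ^ 57025 = 28100
Step 2: 28100 & 8191 = 3524

3524


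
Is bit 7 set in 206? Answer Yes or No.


0b11001110, bit 7 = 1. Yes

Yes


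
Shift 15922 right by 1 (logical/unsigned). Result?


0b11111000110010 >> 1 = 0b1111100011001 = 7961

7961


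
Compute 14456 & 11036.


0b11100001111000 & 0b10101100011100 = 0b10100000011000 = 10264

10264


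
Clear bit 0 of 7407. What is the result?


7407 & ~(1 << 0) = 7406

7406


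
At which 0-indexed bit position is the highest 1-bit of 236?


0b11101100. Highest set bit at position 7

7


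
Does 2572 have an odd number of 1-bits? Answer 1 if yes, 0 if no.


0b101000001100 has 4 ones => parity 0

0


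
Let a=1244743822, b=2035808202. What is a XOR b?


1244743822 ^ 2035808202 = 862371652

862371652


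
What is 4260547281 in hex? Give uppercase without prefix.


4260547281 = FDF2CAD1 hex

FDF2CAD1


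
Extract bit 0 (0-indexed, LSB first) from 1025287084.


0b111101000111001010001110101100, position 0 = 0

0


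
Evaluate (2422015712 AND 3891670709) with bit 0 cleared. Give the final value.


Step 1: 2422015712 & 3891670709 = 2152990368
Step 2: 2152990368 & ~(1 << 0) = 2152990368

2152990368


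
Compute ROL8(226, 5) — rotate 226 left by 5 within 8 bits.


Rotate 0b11100010 left by 5 (8-bit) = 0b1011100 = 92

92


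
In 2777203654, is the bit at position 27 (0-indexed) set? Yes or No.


0b10100101100010001100001111000110, bit 27 = 0. No

No


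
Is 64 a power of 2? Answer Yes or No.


0b1000000. Only one bit set => Yes

Yes


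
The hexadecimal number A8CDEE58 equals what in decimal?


A8CDEE58 hex = 2832068184 decimal

2832068184


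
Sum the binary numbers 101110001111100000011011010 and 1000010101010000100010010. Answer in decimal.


101110001111100000011011010 + 1000010101010000100010010 = 110110100100110000111101100 = 114450924

114450924


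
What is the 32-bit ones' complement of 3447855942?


3447855942 ^ 4294967295 = 847111353

847111353


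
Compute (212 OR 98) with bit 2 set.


Step 1: 212 | 98 = 246
Step 2: 246 | (1 << 2) = 246 | 4 = 246

246


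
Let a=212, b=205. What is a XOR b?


212 ^ 205 = 25

25


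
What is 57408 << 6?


0b1110000001000000 << 6 = 0b1110000001000000000000 = 3674112

3674112


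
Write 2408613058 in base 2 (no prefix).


2408613058 = 10001111100100001000010011000010 in binary

10001111100100001000010011000010


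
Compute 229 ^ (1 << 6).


229 ^ (1 << 6) = 229 ^ 64 = 165

165


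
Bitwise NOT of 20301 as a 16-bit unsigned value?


~0b100111101001101 = 0b1011000010110010 = 45234 (16-bit unsigned)

45234


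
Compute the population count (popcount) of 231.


0b11100111 has 6 set bits

6


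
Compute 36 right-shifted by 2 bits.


0b100100 >> 2 = 0b1001 = 9

9


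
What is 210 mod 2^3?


210 & 7 = 2

2


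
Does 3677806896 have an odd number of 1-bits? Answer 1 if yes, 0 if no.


0b11011011001101101110000100110000 has 16 ones => parity 0

0


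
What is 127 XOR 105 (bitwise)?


0b1111111 ^ 0b1101001 = 0b10110 = 22

22


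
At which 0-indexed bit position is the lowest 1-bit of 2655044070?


0b10011110010000001100000111100110. Lowest set bit at position 1

1


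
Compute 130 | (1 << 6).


130 | (1 << 6) = 130 | 64 = 194

194


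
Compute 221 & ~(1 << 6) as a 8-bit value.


221 & ~(1 << 6) = 157

157


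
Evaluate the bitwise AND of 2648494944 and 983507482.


0b10011101110111001101001101100000 & 0b111010100111110010001000011010 = 0b11000100111000000001000000000 = 412877312

412877312


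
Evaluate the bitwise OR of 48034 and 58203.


0b1011101110100010 | 0b1110001101011011 = 0b1111101111111011 = 64507

64507


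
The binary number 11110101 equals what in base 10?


11110101 in decimal = 245

245


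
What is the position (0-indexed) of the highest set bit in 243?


0b11110011. Highest set bit at position 7

7


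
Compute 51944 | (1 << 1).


51944 | (1 << 1) = 51944 | 2 = 51946

51946


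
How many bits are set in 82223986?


0b100111001101010001101110010 has 14 set bits

14


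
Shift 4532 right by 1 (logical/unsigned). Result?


0b1000110110100 >> 1 = 0b100011011010 = 2266

2266


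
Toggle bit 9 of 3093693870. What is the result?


3093693870 ^ (1 << 9) = 3093693870 ^ 512 = 3093694382

3093694382


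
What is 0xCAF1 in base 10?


CAF1 hex = 51953 decimal

51953


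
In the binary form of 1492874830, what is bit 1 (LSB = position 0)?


0b1011000111110110111011001001110, position 1 = 1

1


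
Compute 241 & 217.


0b11110001 & 0b11011001 = 0b11010001 = 209

209


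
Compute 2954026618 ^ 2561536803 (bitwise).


0b10110000000100101101111001111010 ^ 0b10011000101011011111001100100011 = 0b101000101111110010110101011001 = 683617625

683617625


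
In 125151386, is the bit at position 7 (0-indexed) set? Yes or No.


0b111011101011010100010011010, bit 7 = 1. Yes

Yes


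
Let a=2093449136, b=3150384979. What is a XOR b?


2093449136 ^ 3150384979 = 3338694883

3338694883


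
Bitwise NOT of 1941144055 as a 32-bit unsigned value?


~0b1110011101100111000000111110111 = 0b10001100010011000111111000001000 = 2353823240 (32-bit unsigned)

2353823240


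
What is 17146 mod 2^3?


17146 & 7 = 2

2


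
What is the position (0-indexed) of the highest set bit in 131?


0b10000011. Highest set bit at position 7

7


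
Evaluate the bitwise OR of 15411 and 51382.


0b11110000110011 | 0b1100100010110110 = 0b1111110010110111 = 64695

64695


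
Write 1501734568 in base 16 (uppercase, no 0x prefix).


1501734568 = 5982A6A8 hex

5982A6A8


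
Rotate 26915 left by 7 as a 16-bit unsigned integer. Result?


Rotate 0b110100100100011 left by 7 (16-bit) = 0b1001000110110100 = 37300

37300


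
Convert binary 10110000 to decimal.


10110000 in decimal = 176

176


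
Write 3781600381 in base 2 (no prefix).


3781600381 = 11100001011001101010010001111101 in binary

11100001011001101010010001111101


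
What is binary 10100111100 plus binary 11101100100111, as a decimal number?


10100111100 + 11101100100111 = 100000001100011 = 16483

16483


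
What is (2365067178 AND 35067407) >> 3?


Step 1: 2365067178 & 35067407 = 1050122
Step 2: 1050122 >> 3 = 131265

131265


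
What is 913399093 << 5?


0b110110011100010101110100110101 << 5 = 0b11011001110001010111010011010100000 = 29228770976

29228770976


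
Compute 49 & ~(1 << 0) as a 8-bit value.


49 & ~(1 << 0) = 48

48


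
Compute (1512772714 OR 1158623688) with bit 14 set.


Step 1: 1512772714 | 1158623688 = 1596929514
Step 2: 1596929514 | (1 << 14) = 1596929514 | 16384 = 1596945898

1596945898


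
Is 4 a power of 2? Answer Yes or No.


0b100. Only one bit set => Yes

Yes


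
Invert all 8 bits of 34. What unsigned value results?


34 ^ 255 = 221

221


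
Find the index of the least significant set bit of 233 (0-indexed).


0b11101001. Lowest set bit at position 0

0


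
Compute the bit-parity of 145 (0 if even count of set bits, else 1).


0b10010001 has 3 ones => parity 1

1


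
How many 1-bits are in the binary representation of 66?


0b1000010 has 2 set bits

2


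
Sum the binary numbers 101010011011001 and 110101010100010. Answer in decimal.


101010011011001 + 110101010100010 = 1011111101111011 = 49019

49019


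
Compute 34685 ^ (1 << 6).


34685 ^ (1 << 6) = 34685 ^ 64 = 34621

34621


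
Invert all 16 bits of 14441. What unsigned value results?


14441 ^ 65535 = 51094

51094


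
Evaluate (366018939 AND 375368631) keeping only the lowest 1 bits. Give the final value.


Step 1: 366018939 & 375368631 = 340853043
Step 2: 340853043 & 1 = 1

1


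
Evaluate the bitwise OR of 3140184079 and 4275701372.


0b10111011001010110110100000001111 | 0b11111110110110100000011001111100 = 0b11111111111110110110111001111111 = 4294667903

4294667903


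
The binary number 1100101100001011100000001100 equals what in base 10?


1100101100001011100000001100 in decimal = 212908044

212908044


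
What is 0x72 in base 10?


72 hex = 114 decimal

114


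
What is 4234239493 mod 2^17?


4234239493 & 131071 = 89605

89605


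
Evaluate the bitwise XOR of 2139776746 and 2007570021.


0b1111111100010100110011011101010 ^ 0b1110111101010010001011001100101 = 0b1000001000110111000010001111 = 136540303

136540303


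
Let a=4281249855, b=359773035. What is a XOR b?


4281249855 ^ 359773035 = 3932095316

3932095316


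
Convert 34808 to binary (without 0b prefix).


34808 = 1000011111111000 in binary

1000011111111000


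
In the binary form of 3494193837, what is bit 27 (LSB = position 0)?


0b11010000010001010010101010101101, position 27 = 0

0


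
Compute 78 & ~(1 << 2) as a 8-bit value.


78 & ~(1 << 2) = 74

74


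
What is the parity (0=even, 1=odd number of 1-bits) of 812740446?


0b110000011100010110111101011110 has 17 ones => parity 1

1


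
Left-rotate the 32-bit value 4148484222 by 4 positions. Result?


Rotate 0b11110111010001001101100001111110 left by 4 (32-bit) = 0b1110100010011011000011111101111 = 1951238127

1951238127


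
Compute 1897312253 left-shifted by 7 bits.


0b1110001000101101010111111111101 << 7 = 0b11100010001011010101111111111010000000 = 242855968384

242855968384


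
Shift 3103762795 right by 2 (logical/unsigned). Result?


0b10111000111111111010100101101011 >> 2 = 0b101110001111111110101001011010 = 775940698

775940698


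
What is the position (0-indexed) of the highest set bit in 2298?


0b100011111010. Highest set bit at position 11

11


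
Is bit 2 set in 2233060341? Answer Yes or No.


0b10000101000110011100101111110101, bit 2 = 1. Yes

Yes


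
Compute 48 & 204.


0b110000 & 0b11001100 = 0b0 = 0

0


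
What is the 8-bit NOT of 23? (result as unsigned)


~0b10111 = 0b11101000 = 232 (8-bit unsigned)

232


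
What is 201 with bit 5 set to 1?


201 | (1 << 5) = 201 | 32 = 233

233


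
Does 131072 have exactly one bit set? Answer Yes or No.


0b100000000000000000. Only one bit set => Yes

Yes


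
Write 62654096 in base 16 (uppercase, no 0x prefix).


62654096 = 3BC0690 hex

3BC0690


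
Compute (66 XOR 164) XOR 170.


Step 1: 66 ^ 164 = 230
Step 2: 230 ^ 170 = 76

76


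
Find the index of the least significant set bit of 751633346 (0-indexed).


0b101100110011010000001111000010. Lowest set bit at position 1

1


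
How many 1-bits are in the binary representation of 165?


0b10100101 has 4 set bits

4


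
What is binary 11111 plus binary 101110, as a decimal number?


11111 + 101110 = 1001101 = 77

77


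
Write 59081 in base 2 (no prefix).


59081 = 1110011011001001 in binary

1110011011001001


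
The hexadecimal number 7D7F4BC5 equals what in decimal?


7D7F4BC5 hex = 2105494469 decimal

2105494469


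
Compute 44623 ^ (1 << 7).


44623 ^ (1 << 7) = 44623 ^ 128 = 44751

44751


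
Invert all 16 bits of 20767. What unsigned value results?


20767 ^ 65535 = 44768

44768


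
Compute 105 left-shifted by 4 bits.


0b1101001 << 4 = 0b11010010000 = 1680

1680


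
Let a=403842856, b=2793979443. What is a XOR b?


403842856 ^ 2793979443 = 3197802779

3197802779


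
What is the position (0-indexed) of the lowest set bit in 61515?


0b1111000001001011. Lowest set bit at position 0

0


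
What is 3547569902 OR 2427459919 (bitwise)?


0b11010011011100111001111011101110 | 0b10010000101100000001100101001111 = 0b11010011111100111001111111101111 = 3555958767

3555958767


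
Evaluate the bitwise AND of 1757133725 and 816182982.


0b1101000101110111011101110011101 & 0b110000101001011111011011000110 = 0b100000101000011011001010000100 = 547467908

547467908


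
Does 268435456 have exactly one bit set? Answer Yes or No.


0b10000000000000000000000000000. Only one bit set => Yes

Yes


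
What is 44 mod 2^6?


44 & 63 = 44

44


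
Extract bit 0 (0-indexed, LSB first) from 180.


0b10110100, position 0 = 0

0


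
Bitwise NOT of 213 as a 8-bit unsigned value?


~0b11010101 = 0b101010 = 42 (8-bit unsigned)

42


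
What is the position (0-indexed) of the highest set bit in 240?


0b11110000. Highest set bit at position 7

7


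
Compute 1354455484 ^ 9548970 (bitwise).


0b1010000101110110101100110111100 ^ 0b100100011011010010101010 = 0b1010000001010101110110100010110 = 1344990486

1344990486


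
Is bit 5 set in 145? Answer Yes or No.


0b10010001, bit 5 = 0. No

No


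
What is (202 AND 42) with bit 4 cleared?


Step 1: 202 & 42 = 10
Step 2: 10 & ~(1 << 4) = 10

10


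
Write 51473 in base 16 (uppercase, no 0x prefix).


51473 = C911 hex

C911


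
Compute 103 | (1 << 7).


103 | (1 << 7) = 103 | 128 = 231

231


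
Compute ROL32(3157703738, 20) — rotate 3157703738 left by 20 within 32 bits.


Rotate 0b10111100001101101011110000111010 left by 20 (32-bit) = 0b11000011101010111100001101101011 = 3282813803

3282813803


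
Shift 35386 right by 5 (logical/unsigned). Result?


0b1000101000111010 >> 5 = 0b10001010001 = 1105

1105


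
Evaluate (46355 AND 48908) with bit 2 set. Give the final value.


Step 1: 46355 & 48908 = 46336
Step 2: 46336 | (1 << 2) = 46336 | 4 = 46340

46340


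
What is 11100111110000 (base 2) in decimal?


11100111110000 in decimal = 14832

14832


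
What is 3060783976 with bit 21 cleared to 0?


3060783976 & ~(1 << 21) = 3058686824

3058686824


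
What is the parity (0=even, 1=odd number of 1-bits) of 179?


0b10110011 has 5 ones => parity 1

1


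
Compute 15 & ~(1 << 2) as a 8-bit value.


15 & ~(1 << 2) = 11

11


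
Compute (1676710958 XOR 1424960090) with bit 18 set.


Step 1: 1676710958 ^ 1424960090 = 924827252
Step 2: 924827252 | (1 << 18) = 924827252 | 262144 = 924827252

924827252


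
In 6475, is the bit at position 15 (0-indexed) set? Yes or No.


0b1100101001011, bit 15 = 0. No

No


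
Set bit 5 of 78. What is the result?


78 | (1 << 5) = 78 | 32 = 110

110


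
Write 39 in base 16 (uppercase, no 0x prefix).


39 = 27 hex

27


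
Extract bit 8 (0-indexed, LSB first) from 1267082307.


0b1001011100001100010010001000011, position 8 = 0

0


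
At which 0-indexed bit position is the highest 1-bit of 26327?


0b110011011010111. Highest set bit at position 14

14


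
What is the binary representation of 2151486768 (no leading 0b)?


2151486768 = 10000000001111010001010100110000 in binary

10000000001111010001010100110000


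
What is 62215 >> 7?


0b1111001100000111 >> 7 = 0b111100110 = 486

486


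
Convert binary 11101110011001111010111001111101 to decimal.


11101110011001111010111001111101 in decimal = 3999772285

3999772285


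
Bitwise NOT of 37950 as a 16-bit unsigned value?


~0b1001010000111110 = 0b110101111000001 = 27585 (16-bit unsigned)

27585


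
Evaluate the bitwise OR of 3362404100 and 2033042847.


0b11001000011010100011011100000100 | 0b1111001001011011100010110011111 = 0b11111001011011111111011110011111 = 4184864671

4184864671


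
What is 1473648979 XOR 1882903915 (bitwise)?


0b1010111110101100001100101010011 ^ 0b1110000001110101101010101101011 = 0b100111111011001100110000111000 = 669830200

669830200


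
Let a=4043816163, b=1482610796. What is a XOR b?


4043816163 ^ 1482610796 = 2841207951

2841207951


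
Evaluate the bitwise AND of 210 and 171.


0b11010010 & 0b10101011 = 0b10000010 = 130

130


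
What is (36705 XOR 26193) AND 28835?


Step 1: 36705 ^ 26193 = 59696
Step 2: 59696 & 28835 = 24608

24608


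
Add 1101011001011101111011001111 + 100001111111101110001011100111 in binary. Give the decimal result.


1101011001011101111011001111 + 100001111111101110001011100111 = 101111011001001100000110110110 = 795132342

795132342


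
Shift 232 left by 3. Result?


0b11101000 << 3 = 0b11101000000 = 1856

1856


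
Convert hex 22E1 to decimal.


22E1 hex = 8929 decimal

8929


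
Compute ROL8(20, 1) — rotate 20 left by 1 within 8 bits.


Rotate 0b10100 left by 1 (8-bit) = 0b101000 = 40

40


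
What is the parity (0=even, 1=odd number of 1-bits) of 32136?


0b111110110001000 has 8 ones => parity 0

0


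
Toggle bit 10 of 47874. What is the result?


47874 ^ (1 << 10) = 47874 ^ 1024 = 48898

48898


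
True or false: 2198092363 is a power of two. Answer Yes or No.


0b10000011000001000011101001001011. Multiple bits set => No

No


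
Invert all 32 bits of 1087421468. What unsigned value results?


1087421468 ^ 4294967295 = 3207545827

3207545827


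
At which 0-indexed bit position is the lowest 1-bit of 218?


0b11011010. Lowest set bit at position 1

1


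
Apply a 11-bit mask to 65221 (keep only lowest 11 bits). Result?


65221 & 2047 = 1733

1733


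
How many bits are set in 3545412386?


0b11010011010100101011001100100010 has 15 set bits

15


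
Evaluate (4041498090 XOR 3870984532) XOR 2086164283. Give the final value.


Step 1: 4041498090 ^ 3870984532 = 375313598
Step 2: 375313598 ^ 2086164283 = 1778811781

1778811781


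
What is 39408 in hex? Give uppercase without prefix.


39408 = 99F0 hex

99F0


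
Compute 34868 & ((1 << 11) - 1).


34868 & 2047 = 52

52


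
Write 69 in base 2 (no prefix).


69 = 1000101 in binary

1000101


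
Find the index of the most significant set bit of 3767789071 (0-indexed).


0b11100000100100111110011000001111. Highest set bit at position 31

31


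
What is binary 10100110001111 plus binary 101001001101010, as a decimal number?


10100110001111 + 101001001101010 = 111101111111001 = 31737

31737


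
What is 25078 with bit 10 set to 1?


25078 | (1 << 10) = 25078 | 1024 = 26102

26102


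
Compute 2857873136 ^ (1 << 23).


2857873136 ^ (1 << 23) = 2857873136 ^ 8388608 = 2866261744

2866261744


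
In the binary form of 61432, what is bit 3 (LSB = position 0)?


0b1110111111111000, position 3 = 1

1


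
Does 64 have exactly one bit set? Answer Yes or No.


0b1000000. Only one bit set => Yes

Yes


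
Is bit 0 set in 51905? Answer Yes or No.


0b1100101011000001, bit 0 = 1. Yes

Yes


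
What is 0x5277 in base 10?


5277 hex = 21111 decimal

21111


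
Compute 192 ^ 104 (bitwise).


0b11000000 ^ 0b1101000 = 0b10101000 = 168

168


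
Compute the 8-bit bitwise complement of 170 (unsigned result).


~0b10101010 = 0b1010101 = 85 (8-bit unsigned)

85


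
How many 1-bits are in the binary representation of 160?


0b10100000 has 2 set bits

2


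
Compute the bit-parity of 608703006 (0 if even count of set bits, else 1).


0b100100010010000001001000011110 has 10 ones => parity 0

0


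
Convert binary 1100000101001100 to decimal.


1100000101001100 in decimal = 49484

49484


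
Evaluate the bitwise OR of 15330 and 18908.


0b11101111100010 | 0b100100111011100 = 0b111101111111110 = 31742

31742


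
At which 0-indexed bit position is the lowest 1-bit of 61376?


0b1110111111000000. Lowest set bit at position 6

6


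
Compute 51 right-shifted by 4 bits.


0b110011 >> 4 = 0b11 = 3

3


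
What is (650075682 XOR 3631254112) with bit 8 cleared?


Step 1: 650075682 ^ 3631254112 = 4275033154
Step 2: 4275033154 & ~(1 << 8) = 4275033154

4275033154


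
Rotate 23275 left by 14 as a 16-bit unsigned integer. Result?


Rotate 0b101101011101011 left by 14 (16-bit) = 0b1101011010111010 = 54970

54970


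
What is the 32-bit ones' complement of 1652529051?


1652529051 ^ 4294967295 = 2642438244

2642438244


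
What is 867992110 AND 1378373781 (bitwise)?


0b110011101111001000001000101110 & 0b1010010001010000101000010010101 = 0b10010001010000000000000000100 = 304611332

304611332


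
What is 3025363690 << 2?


0b10110100010100110110001011101010 << 2 = 0b1011010001010011011000101110101000 = 12101454760

12101454760


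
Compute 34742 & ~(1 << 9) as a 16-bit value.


34742 & ~(1 << 9) = 34230

34230


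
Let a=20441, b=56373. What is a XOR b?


20441 ^ 56373 = 37868

37868


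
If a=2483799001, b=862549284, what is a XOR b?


2483799001 ^ 862549284 = 2808264445

2808264445


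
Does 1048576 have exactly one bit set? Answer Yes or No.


0b100000000000000000000. Only one bit set => Yes

Yes


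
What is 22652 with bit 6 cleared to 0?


22652 & ~(1 << 6) = 22588

22588


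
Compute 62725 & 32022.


0b1111010100000101 & 0b111110100010110 = 0b111010100000100 = 29956

29956


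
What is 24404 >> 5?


0b101111101010100 >> 5 = 0b1011111010 = 762

762


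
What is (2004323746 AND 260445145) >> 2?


Step 1: 2004323746 & 260445145 = 117834112
Step 2: 117834112 >> 2 = 29458528

29458528


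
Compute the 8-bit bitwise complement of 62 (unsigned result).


~0b111110 = 0b11000001 = 193 (8-bit unsigned)

193


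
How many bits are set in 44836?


0b1010111100100100 has 8 set bits

8


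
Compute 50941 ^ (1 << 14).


50941 ^ (1 << 14) = 50941 ^ 16384 = 34557

34557


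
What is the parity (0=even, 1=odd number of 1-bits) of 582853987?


0b100010101111011010010101100011 has 16 ones => parity 0

0


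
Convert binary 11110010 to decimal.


11110010 in decimal = 242

242


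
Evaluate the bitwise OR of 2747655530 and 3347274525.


0b10100011110001011110010101101010 | 0b11000111100000110101101100011101 = 0b11100111110001111111111101111111 = 3888643967

3888643967


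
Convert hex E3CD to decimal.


E3CD hex = 58317 decimal

58317


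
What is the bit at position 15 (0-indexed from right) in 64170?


0b1111101010101010, position 15 = 1

1


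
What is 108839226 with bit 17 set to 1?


108839226 | (1 << 17) = 108839226 | 131072 = 108970298

108970298


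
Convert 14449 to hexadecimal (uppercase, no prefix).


14449 = 3871 hex

3871


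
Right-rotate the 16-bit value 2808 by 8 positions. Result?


Rotate 0b101011111000 right by 8 (16-bit) = 0b1111100000001010 = 63498

63498


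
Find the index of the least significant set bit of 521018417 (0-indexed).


0b11111000011100001110000110001. Lowest set bit at position 0

0


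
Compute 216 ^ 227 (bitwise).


0b11011000 ^ 0b11100011 = 0b111011 = 59

59


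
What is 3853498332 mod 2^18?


3853498332 & 262143 = 243676

243676


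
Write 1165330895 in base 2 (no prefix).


1165330895 = 1000101011101011000100111001111 in binary

1000101011101011000100111001111


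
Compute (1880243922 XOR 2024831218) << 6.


Step 1: 1880243922 ^ 2024831218 = 144852512
Step 2: 144852512 << 6 = 9270560768

9270560768


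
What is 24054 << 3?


0b101110111110110 << 3 = 0b101110111110110000 = 192432

192432


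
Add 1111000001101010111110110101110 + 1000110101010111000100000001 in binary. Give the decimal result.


1111000001101010111110110101110 + 1000110101010111000100000001 = 10000001000010101110111010101111 = 2164977327

2164977327


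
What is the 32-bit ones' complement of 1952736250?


1952736250 ^ 4294967295 = 2342231045

2342231045


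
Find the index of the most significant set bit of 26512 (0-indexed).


0b110011110010000. Highest set bit at position 14

14


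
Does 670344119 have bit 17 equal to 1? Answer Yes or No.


0b100111111101001010001110110111, bit 17 = 0. No

No


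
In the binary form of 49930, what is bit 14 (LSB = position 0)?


0b1100001100001010, position 14 = 1

1


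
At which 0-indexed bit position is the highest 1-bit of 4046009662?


0b11110001001010010011010100111110. Highest set bit at position 31

31


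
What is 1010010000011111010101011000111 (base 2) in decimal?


1010010000011111010101011000111 in decimal = 1376758471

1376758471


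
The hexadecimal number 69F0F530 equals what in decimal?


69F0F530 hex = 1777399088 decimal

1777399088


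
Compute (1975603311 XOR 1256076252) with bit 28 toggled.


Step 1: 1975603311 ^ 1256076252 = 1059021747
Step 2: 1059021747 ^ (1 << 28) = 1059021747 ^ 268435456 = 790586291

790586291


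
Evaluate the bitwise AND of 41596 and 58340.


0b1010001001111100 & 0b1110001111100100 = 0b1010001001100100 = 41572

41572


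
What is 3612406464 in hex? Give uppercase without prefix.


3612406464 = D750F2C0 hex

D750F2C0


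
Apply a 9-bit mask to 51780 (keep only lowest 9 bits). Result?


51780 & 511 = 68

68


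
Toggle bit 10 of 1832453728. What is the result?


1832453728 ^ (1 << 10) = 1832453728 ^ 1024 = 1832452704

1832452704


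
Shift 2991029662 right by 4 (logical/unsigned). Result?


0b10110010010001110111110110011110 >> 4 = 0b1011001001000111011111011001 = 186939353

186939353


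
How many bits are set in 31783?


0b111110000100111 has 9 set bits

9


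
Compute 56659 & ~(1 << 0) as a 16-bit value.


56659 & ~(1 << 0) = 56658

56658


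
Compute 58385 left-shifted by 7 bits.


0b1110010000010001 << 7 = 0b11100100000100010000000 = 7473280

7473280


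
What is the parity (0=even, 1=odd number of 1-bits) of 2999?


0b101110110111 has 9 ones => parity 1

1


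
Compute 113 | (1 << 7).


113 | (1 << 7) = 113 | 128 = 241

241


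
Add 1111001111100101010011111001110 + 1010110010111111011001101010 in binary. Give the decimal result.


1111001111100101010011111001110 + 1010110010111111011001101010 = 10000100101111101001111000111000 = 2227084856

2227084856


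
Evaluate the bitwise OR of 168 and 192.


0b10101000 | 0b11000000 = 0b11101000 = 232

232


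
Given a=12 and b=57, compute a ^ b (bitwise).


12 ^ 57 = 53

53


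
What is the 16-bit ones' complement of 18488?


18488 ^ 65535 = 47047

47047


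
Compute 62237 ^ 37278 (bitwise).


0b1111001100011101 ^ 0b1001000110011110 = 0b110001010000011 = 25219

25219


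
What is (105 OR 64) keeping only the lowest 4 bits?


Step 1: 105 | 64 = 105
Step 2: 105 & 15 = 9

9


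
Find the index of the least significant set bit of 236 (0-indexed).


0b11101100. Lowest set bit at position 2

2


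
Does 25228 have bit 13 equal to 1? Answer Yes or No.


0b110001010001100, bit 13 = 1. Yes

Yes


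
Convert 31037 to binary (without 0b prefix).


31037 = 111100100111101 in binary

111100100111101


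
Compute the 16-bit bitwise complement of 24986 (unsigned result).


~0b110000110011010 = 0b1001111001100101 = 40549 (16-bit unsigned)

40549


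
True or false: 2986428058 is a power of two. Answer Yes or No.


0b10110010000000010100011010011010. Multiple bits set => No

No


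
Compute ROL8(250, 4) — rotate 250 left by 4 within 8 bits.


Rotate 0b11111010 left by 4 (8-bit) = 0b10101111 = 175

175


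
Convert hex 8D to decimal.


8D hex = 141 decimal

141


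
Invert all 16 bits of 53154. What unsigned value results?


53154 ^ 65535 = 12381

12381


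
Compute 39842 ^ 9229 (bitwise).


0b1001101110100010 ^ 0b10010000001101 = 0b1011111110101111 = 49071

49071


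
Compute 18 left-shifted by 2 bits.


0b10010 << 2 = 0b1001000 = 72

72


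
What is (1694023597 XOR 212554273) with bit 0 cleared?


Step 1: 1694023597 ^ 212554273 = 1750330764
Step 2: 1750330764 & ~(1 << 0) = 1750330764

1750330764


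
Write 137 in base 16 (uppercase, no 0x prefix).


137 = 89 hex

89
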